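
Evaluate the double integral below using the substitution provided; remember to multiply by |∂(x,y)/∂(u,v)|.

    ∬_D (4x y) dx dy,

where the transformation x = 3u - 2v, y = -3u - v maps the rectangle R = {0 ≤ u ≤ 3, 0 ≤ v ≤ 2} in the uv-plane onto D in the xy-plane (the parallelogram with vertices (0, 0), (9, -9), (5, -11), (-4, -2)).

Compute the Jacobian determinant of (x, y) with respect to (u, v):

    ∂(x,y)/∂(u,v) = | 3  -2 | = (3)(-1) - (-2)(-3) = -9.
                   | -3  -1 |

Its absolute value is |J| = 9 (the area scaling factor).

Substituting x = 3u - 2v, y = -3u - v into the integrand,

    4x y → -36u^2 + 12u v + 8v^2,

so the integral becomes

    ∬_R (-36u^2 + 12u v + 8v^2) · |J| du dv = ∫_0^3 ∫_0^2 (-324u^2 + 108u v + 72v^2) dv du.

Inner (v): -648u^2 + 216u + 192.
Outer (u): -4284.

Therefore ∬_D (4x y) dx dy = -4284.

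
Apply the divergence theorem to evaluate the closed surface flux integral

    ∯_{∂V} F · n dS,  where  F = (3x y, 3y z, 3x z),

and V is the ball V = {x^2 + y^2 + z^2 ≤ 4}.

By the divergence theorem,

    ∯_{∂V} F · n dS = ∭_V (∇ · F) dV.

Compute the divergence:
    ∇ · F = ∂F_x/∂x + ∂F_y/∂y + ∂F_z/∂z = 3y + 3z + 3x = 3x + 3y + 3z.

In spherical coordinates, x = ρ sin(φ) cos(θ), y = ρ sin(φ) sin(θ), z = ρ cos(φ), dV = ρ^2 sin(φ) dρ dφ dθ, with 0 ≤ ρ ≤ 2, 0 ≤ φ ≤ π, 0 ≤ θ ≤ 2π.

The integrand, after substitution and multiplying by the volume element, becomes (3ρ (sqrt(2)sin(φ)sin(θ + π/4) + cos(φ))) · ρ^2 sin(φ), so

    ∭_V (∇·F) dV = ∫_0^{2π} ∫_0^{π} ∫_0^{2} (3ρ (sqrt(2)sin(φ)sin(θ + π/4) + cos(φ))) · ρ^2 sin(φ) dρ dφ dθ.

Inner (ρ from 0 to 2): 12(sqrt(2)sin(φ)sin(θ + π/4) + cos(φ))sin(φ).
Middle (φ from 0 to π): 6sqrt(2)π sin(θ + π/4).
Outer (θ from 0 to 2π): 0.

Therefore ∯_{∂V} F · n dS = 0.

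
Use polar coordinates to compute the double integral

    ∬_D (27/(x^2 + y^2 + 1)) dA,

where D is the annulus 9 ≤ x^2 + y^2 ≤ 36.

The region D is 3 ≤ r ≤ 6, 0 ≤ θ ≤ 2π in polar coordinates, where x = r cos(θ), y = r sin(θ), and dA = r dr dθ.

Under the substitution, the integrand becomes 27/(r^2 + 1), so

    ∬_D (27/(x^2 + y^2 + 1)) dA = ∫_{0}^{2π} ∫_{3}^{6} (27/(r^2 + 1)) · r dr dθ.

Inner integral (in r): ∫_{3}^{6} (27/(r^2 + 1)) · r dr = log(243569224216081305397sqrt(370)/100000000000000).

Outer integral (in θ): ∫_{0}^{2π} (log(243569224216081305397sqrt(370)/100000000000000)) dθ = log((243569224216081305397sqrt(370)/100000000000000)^(2π)).

Therefore ∬_D (27/(x^2 + y^2 + 1)) dA = log((243569224216081305397sqrt(370)/100000000000000)^(2π)).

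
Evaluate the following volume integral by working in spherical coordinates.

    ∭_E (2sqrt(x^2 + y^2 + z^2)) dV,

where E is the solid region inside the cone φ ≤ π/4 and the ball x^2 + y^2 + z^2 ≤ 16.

In spherical coordinates, x = ρ sin(φ) cos(θ), y = ρ sin(φ) sin(θ), z = ρ cos(φ), and dV = ρ^2 sin(φ) dρ dφ dθ.

The integrand becomes 2ρ, so

    ∭_E (2sqrt(x^2 + y^2 + z^2)) dV = ∫_{0}^{2π} ∫_{0}^{π/4} ∫_{0}^{4} (2ρ) · ρ^2 sin(φ) dρ dφ dθ.

Inner (ρ): 128sin(φ).
Middle (φ): 128 - 64sqrt(2).
Outer (θ): 128π (2 - sqrt(2)).

Therefore the triple integral equals 128π (2 - sqrt(2)).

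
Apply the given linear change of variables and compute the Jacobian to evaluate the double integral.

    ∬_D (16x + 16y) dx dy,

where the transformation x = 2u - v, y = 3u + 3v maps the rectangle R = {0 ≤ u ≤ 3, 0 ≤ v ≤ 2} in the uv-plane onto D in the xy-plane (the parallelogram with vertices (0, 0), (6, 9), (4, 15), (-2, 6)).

Compute the Jacobian determinant of (x, y) with respect to (u, v):

    ∂(x,y)/∂(u,v) = | 2  -1 | = (2)(3) - (-1)(3) = 9.
                   | 3  3 |

Its absolute value is |J| = 9 (the area scaling factor).

Substituting x = 2u - v, y = 3u + 3v into the integrand,

    16x + 16y → 80u + 32v,

so the integral becomes

    ∬_R (80u + 32v) · |J| du dv = ∫_0^3 ∫_0^2 (720u + 288v) dv du.

Inner (v): 1440u + 576.
Outer (u): 8208.

Therefore ∬_D (16x + 16y) dx dy = 8208.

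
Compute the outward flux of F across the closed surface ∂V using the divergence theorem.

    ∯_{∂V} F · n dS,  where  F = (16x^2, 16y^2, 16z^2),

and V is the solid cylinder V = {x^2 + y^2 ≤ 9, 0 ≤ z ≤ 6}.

By the divergence theorem,

    ∯_{∂V} F · n dS = ∭_V (∇ · F) dV.

Compute the divergence:
    ∇ · F = ∂F_x/∂x + ∂F_y/∂y + ∂F_z/∂z = 32x + 32y + 32z.

In cylindrical coordinates, x = r cos(θ), y = r sin(θ), z = z, dV = r dr dθ dz, with 0 ≤ r ≤ 3, 0 ≤ θ ≤ 2π, 0 ≤ z ≤ 6.

The integrand, after substitution and multiplying by the volume element, becomes (32sqrt(2)r sin(θ + π/4) + 32z) · r, so

    ∭_V (∇·F) dV = ∫_0^{2π} ∫_0^{3} ∫_0^{6} (32sqrt(2)r sin(θ + π/4) + 32z) · r dz dr dθ.

Inner (z from 0 to 6): 192r (sqrt(2)r sin(θ + π/4) + 3).
Middle (r from 0 to 3): 1728sqrt(2)sin(θ + π/4) + 2592.
Outer (θ from 0 to 2π): 5184π.

Therefore ∯_{∂V} F · n dS = 5184π.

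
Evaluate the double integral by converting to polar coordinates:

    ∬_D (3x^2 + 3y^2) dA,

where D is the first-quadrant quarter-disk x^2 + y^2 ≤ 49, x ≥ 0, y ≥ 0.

The region D is 0 ≤ r ≤ 7, 0 ≤ θ ≤ π/2 in polar coordinates, where x = r cos(θ), y = r sin(θ), and dA = r dr dθ.

Under the substitution, the integrand becomes 3r^2, so

    ∬_D (3x^2 + 3y^2) dA = ∫_{0}^{π/2} ∫_{0}^{7} (3r^2) · r dr dθ.

Inner integral (in r): ∫_{0}^{7} (3r^2) · r dr = 7203/4.

Outer integral (in θ): ∫_{0}^{π/2} (7203/4) dθ = 7203π/8.

Therefore ∬_D (3x^2 + 3y^2) dA = 7203π/8.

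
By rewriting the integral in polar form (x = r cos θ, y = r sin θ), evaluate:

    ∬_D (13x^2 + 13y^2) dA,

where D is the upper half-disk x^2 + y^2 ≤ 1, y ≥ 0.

The region D is 0 ≤ r ≤ 1, 0 ≤ θ ≤ π in polar coordinates, where x = r cos(θ), y = r sin(θ), and dA = r dr dθ.

Under the substitution, the integrand becomes 13r^2, so

    ∬_D (13x^2 + 13y^2) dA = ∫_{0}^{π} ∫_{0}^{1} (13r^2) · r dr dθ.

Inner integral (in r): ∫_{0}^{1} (13r^2) · r dr = 13/4.

Outer integral (in θ): ∫_{0}^{π} (13/4) dθ = 13π/4.

Therefore ∬_D (13x^2 + 13y^2) dA = 13π/4.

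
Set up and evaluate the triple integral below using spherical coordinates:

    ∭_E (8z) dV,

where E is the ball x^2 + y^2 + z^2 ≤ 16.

In spherical coordinates, x = ρ sin(φ) cos(θ), y = ρ sin(φ) sin(θ), z = ρ cos(φ), and dV = ρ^2 sin(φ) dρ dφ dθ.

The integrand becomes 8ρ cos(φ), so

    ∭_E (8z) dV = ∫_{0}^{2π} ∫_{0}^{π} ∫_{0}^{4} (8ρ cos(φ)) · ρ^2 sin(φ) dρ dφ dθ.

Inner (ρ): 256sin(2φ).
Middle (φ): 0.
Outer (θ): 0.

Therefore the triple integral equals 0.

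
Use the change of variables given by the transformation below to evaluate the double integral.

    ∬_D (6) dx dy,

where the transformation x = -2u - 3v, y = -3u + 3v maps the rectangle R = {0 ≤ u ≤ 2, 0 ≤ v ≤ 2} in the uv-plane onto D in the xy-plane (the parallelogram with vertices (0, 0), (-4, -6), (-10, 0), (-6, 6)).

Compute the Jacobian determinant of (x, y) with respect to (u, v):

    ∂(x,y)/∂(u,v) = | -2  -3 | = (-2)(3) - (-3)(-3) = -15.
                   | -3  3 |

Its absolute value is |J| = 15 (the area scaling factor).

Substituting x = -2u - 3v, y = -3u + 3v into the integrand,

    6 → 6,

so the integral becomes

    ∬_R (6) · |J| du dv = ∫_0^2 ∫_0^2 (90) dv du.

Inner (v): 180.
Outer (u): 360.

Therefore ∬_D (6) dx dy = 360.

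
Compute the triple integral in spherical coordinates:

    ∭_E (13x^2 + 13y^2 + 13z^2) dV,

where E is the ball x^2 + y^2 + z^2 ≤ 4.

In spherical coordinates, x = ρ sin(φ) cos(θ), y = ρ sin(φ) sin(θ), z = ρ cos(φ), and dV = ρ^2 sin(φ) dρ dφ dθ.

The integrand becomes 13ρ^2, so

    ∭_E (13x^2 + 13y^2 + 13z^2) dV = ∫_{0}^{2π} ∫_{0}^{π} ∫_{0}^{2} (13ρ^2) · ρ^2 sin(φ) dρ dφ dθ.

Inner (ρ): 416sin(φ)/5.
Middle (φ): 832/5.
Outer (θ): 1664π/5.

Therefore the triple integral equals 1664π/5.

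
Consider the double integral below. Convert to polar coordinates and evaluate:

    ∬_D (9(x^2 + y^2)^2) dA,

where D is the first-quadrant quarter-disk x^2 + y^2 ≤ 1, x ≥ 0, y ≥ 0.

The region D is 0 ≤ r ≤ 1, 0 ≤ θ ≤ π/2 in polar coordinates, where x = r cos(θ), y = r sin(θ), and dA = r dr dθ.

Under the substitution, the integrand becomes 9r^4, so

    ∬_D (9(x^2 + y^2)^2) dA = ∫_{0}^{π/2} ∫_{0}^{1} (9r^4) · r dr dθ.

Inner integral (in r): ∫_{0}^{1} (9r^4) · r dr = 3/2.

Outer integral (in θ): ∫_{0}^{π/2} (3/2) dθ = 3π/4.

Therefore ∬_D (9(x^2 + y^2)^2) dA = 3π/4.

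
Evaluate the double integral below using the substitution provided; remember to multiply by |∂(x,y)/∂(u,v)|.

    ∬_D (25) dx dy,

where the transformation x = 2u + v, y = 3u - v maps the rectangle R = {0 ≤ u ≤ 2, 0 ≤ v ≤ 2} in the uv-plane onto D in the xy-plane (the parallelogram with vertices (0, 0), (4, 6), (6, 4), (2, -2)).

Compute the Jacobian determinant of (x, y) with respect to (u, v):

    ∂(x,y)/∂(u,v) = | 2  1 | = (2)(-1) - (1)(3) = -5.
                   | 3  -1 |

Its absolute value is |J| = 5 (the area scaling factor).

Substituting x = 2u + v, y = 3u - v into the integrand,

    25 → 25,

so the integral becomes

    ∬_R (25) · |J| du dv = ∫_0^2 ∫_0^2 (125) dv du.

Inner (v): 250.
Outer (u): 500.

Therefore ∬_D (25) dx dy = 500.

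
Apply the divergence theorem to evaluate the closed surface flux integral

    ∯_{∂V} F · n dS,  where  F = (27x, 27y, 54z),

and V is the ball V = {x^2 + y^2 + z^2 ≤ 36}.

By the divergence theorem,

    ∯_{∂V} F · n dS = ∭_V (∇ · F) dV.

Compute the divergence:
    ∇ · F = ∂F_x/∂x + ∂F_y/∂y + ∂F_z/∂z = 27 + 27 + 54 = 108.

In spherical coordinates, x = ρ sin(φ) cos(θ), y = ρ sin(φ) sin(θ), z = ρ cos(φ), dV = ρ^2 sin(φ) dρ dφ dθ, with 0 ≤ ρ ≤ 6, 0 ≤ φ ≤ π, 0 ≤ θ ≤ 2π.

The integrand, after substitution and multiplying by the volume element, becomes (108) · ρ^2 sin(φ), so

    ∭_V (∇·F) dV = ∫_0^{2π} ∫_0^{π} ∫_0^{6} (108) · ρ^2 sin(φ) dρ dφ dθ.

Inner (ρ from 0 to 6): 7776sin(φ).
Middle (φ from 0 to π): 15552.
Outer (θ from 0 to 2π): 31104π.

Therefore ∯_{∂V} F · n dS = 31104π.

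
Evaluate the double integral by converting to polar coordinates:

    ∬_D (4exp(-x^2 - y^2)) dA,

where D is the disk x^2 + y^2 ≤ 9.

The region D is 0 ≤ r ≤ 3, 0 ≤ θ ≤ 2π in polar coordinates, where x = r cos(θ), y = r sin(θ), and dA = r dr dθ.

Under the substitution, the integrand becomes 4exp(-r^2), so

    ∬_D (4exp(-x^2 - y^2)) dA = ∫_{0}^{2π} ∫_{0}^{3} (4exp(-r^2)) · r dr dθ.

Inner integral (in r): ∫_{0}^{3} (4exp(-r^2)) · r dr = 2 - 2exp(-9).

Outer integral (in θ): ∫_{0}^{2π} (2 - 2exp(-9)) dθ = -4π exp(-9) + 4π.

Therefore ∬_D (4exp(-x^2 - y^2)) dA = -4π exp(-9) + 4π.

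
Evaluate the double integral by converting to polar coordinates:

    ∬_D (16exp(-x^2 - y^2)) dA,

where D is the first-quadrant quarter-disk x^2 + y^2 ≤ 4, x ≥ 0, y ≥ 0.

The region D is 0 ≤ r ≤ 2, 0 ≤ θ ≤ π/2 in polar coordinates, where x = r cos(θ), y = r sin(θ), and dA = r dr dθ.

Under the substitution, the integrand becomes 16exp(-r^2), so

    ∬_D (16exp(-x^2 - y^2)) dA = ∫_{0}^{π/2} ∫_{0}^{2} (16exp(-r^2)) · r dr dθ.

Inner integral (in r): ∫_{0}^{2} (16exp(-r^2)) · r dr = 8 - 8exp(-4).

Outer integral (in θ): ∫_{0}^{π/2} (8 - 8exp(-4)) dθ = -4π exp(-4) + 4π.

Therefore ∬_D (16exp(-x^2 - y^2)) dA = -4π exp(-4) + 4π.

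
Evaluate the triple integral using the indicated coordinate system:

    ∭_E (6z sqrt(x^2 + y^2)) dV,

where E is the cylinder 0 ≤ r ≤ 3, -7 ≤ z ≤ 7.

In cylindrical coordinates, x = r cos(θ), y = r sin(θ), z = z, and dV = r dr dθ dz.

The integrand becomes 6r z, so

    ∭_E (6z sqrt(x^2 + y^2)) dV = ∫_{0}^{2π} ∫_{0}^{3} ∫_{-7}^{7} (6r z) · r dz dr dθ.

Inner (z): 0.
Middle (r from 0 to 3): 0.
Outer (θ): 0.

Therefore the triple integral equals 0.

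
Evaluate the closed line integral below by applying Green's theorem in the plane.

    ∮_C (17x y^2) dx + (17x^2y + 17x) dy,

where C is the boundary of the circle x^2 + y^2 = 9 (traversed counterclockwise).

Green's theorem converts the closed line integral into a double integral over the enclosed region D:

    ∮_C P dx + Q dy = ∬_D (∂Q/∂x - ∂P/∂y) dA.

Here P = 17x y^2, Q = 17x^2y + 17x, so

    ∂Q/∂x = 34x y + 17,    ∂P/∂y = 34x y,
    ∂Q/∂x - ∂P/∂y = 17.

D is the region x^2 + y^2 ≤ 9. Evaluating the double integral:

In polar coordinates (x = r cos θ, y = r sin θ, dA = r dr dθ) the integrand becomes 17, so

    ∬_D (17) dA = ∫_0^{2π} ∫_0^{3} (17) · r dr dθ.

Inner (r from 0 to 3): 153/2.
Outer (θ from 0 to 2π): 153π.

Therefore ∮_C P dx + Q dy = 153π.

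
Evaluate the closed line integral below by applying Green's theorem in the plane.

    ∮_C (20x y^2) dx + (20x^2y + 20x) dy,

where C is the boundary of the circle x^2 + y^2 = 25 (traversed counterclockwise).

Green's theorem converts the closed line integral into a double integral over the enclosed region D:

    ∮_C P dx + Q dy = ∬_D (∂Q/∂x - ∂P/∂y) dA.

Here P = 20x y^2, Q = 20x^2y + 20x, so

    ∂Q/∂x = 40x y + 20,    ∂P/∂y = 40x y,
    ∂Q/∂x - ∂P/∂y = 20.

D is the region x^2 + y^2 ≤ 25. Evaluating the double integral:

In polar coordinates (x = r cos θ, y = r sin θ, dA = r dr dθ) the integrand becomes 20, so

    ∬_D (20) dA = ∫_0^{2π} ∫_0^{5} (20) · r dr dθ.

Inner (r from 0 to 5): 250.
Outer (θ from 0 to 2π): 500π.

Therefore ∮_C P dx + Q dy = 500π.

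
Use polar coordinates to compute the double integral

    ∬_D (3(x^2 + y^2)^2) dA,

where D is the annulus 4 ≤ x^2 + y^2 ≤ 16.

The region D is 2 ≤ r ≤ 4, 0 ≤ θ ≤ 2π in polar coordinates, where x = r cos(θ), y = r sin(θ), and dA = r dr dθ.

Under the substitution, the integrand becomes 3r^4, so

    ∬_D (3(x^2 + y^2)^2) dA = ∫_{0}^{2π} ∫_{2}^{4} (3r^4) · r dr dθ.

Inner integral (in r): ∫_{2}^{4} (3r^4) · r dr = 2016.

Outer integral (in θ): ∫_{0}^{2π} (2016) dθ = 4032π.

Therefore ∬_D (3(x^2 + y^2)^2) dA = 4032π.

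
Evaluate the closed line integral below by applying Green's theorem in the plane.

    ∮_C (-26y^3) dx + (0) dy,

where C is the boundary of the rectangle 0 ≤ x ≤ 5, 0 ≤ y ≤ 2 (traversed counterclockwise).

Green's theorem converts the closed line integral into a double integral over the enclosed region D:

    ∮_C P dx + Q dy = ∬_D (∂Q/∂x - ∂P/∂y) dA.

Here P = -26y^3, Q = 0, so

    ∂Q/∂x = 0,    ∂P/∂y = -78y^2,
    ∂Q/∂x - ∂P/∂y = 78y^2.

D is the region 0 ≤ x ≤ 5, 0 ≤ y ≤ 2. Evaluating the double integral:

    ∬_D (78y^2) dA = ∫_0^{5} ∫_0^{2} (78y^2) dy dx.

Inner (y from 0 to 2): 208.
Outer (x from 0 to 5): 1040.

Therefore ∮_C P dx + Q dy = 1040.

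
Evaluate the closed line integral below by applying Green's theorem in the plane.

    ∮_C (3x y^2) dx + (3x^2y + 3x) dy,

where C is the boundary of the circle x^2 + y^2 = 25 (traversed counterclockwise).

Green's theorem converts the closed line integral into a double integral over the enclosed region D:

    ∮_C P dx + Q dy = ∬_D (∂Q/∂x - ∂P/∂y) dA.

Here P = 3x y^2, Q = 3x^2y + 3x, so

    ∂Q/∂x = 6x y + 3,    ∂P/∂y = 6x y,
    ∂Q/∂x - ∂P/∂y = 3.

D is the region x^2 + y^2 ≤ 25. Evaluating the double integral:

In polar coordinates (x = r cos θ, y = r sin θ, dA = r dr dθ) the integrand becomes 3, so

    ∬_D (3) dA = ∫_0^{2π} ∫_0^{5} (3) · r dr dθ.

Inner (r from 0 to 5): 75/2.
Outer (θ from 0 to 2π): 75π.

Therefore ∮_C P dx + Q dy = 75π.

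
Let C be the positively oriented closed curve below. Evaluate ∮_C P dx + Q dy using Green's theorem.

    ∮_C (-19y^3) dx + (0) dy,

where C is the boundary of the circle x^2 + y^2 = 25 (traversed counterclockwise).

Green's theorem converts the closed line integral into a double integral over the enclosed region D:

    ∮_C P dx + Q dy = ∬_D (∂Q/∂x - ∂P/∂y) dA.

Here P = -19y^3, Q = 0, so

    ∂Q/∂x = 0,    ∂P/∂y = -57y^2,
    ∂Q/∂x - ∂P/∂y = 57y^2.

D is the region x^2 + y^2 ≤ 25. Evaluating the double integral:

In polar coordinates (x = r cos θ, y = r sin θ, dA = r dr dθ) the integrand becomes 57r^2sin(θ)^2, so

    ∬_D (57y^2) dA = ∫_0^{2π} ∫_0^{5} (57r^2sin(θ)^2) · r dr dθ.

Inner (r from 0 to 5): 35625sin(θ)^2/4.
Outer (θ from 0 to 2π): 35625π/4.

Therefore ∮_C P dx + Q dy = 35625π/4.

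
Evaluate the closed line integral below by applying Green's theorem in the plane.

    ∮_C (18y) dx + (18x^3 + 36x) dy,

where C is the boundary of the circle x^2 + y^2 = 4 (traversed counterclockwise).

Green's theorem converts the closed line integral into a double integral over the enclosed region D:

    ∮_C P dx + Q dy = ∬_D (∂Q/∂x - ∂P/∂y) dA.

Here P = 18y, Q = 18x^3 + 36x, so

    ∂Q/∂x = 54x^2 + 36,    ∂P/∂y = 18,
    ∂Q/∂x - ∂P/∂y = 54x^2 + 18.

D is the region x^2 + y^2 ≤ 4. Evaluating the double integral:

In polar coordinates (x = r cos θ, y = r sin θ, dA = r dr dθ) the integrand becomes 54r^2cos(θ)^2 + 18, so

    ∬_D (54x^2 + 18) dA = ∫_0^{2π} ∫_0^{2} (54r^2cos(θ)^2 + 18) · r dr dθ.

Inner (r from 0 to 2): 216cos(θ)^2 + 36.
Outer (θ from 0 to 2π): 288π.

Therefore ∮_C P dx + Q dy = 288π.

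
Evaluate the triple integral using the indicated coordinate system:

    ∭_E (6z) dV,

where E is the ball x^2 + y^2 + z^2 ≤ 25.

In spherical coordinates, x = ρ sin(φ) cos(θ), y = ρ sin(φ) sin(θ), z = ρ cos(φ), and dV = ρ^2 sin(φ) dρ dφ dθ.

The integrand becomes 6ρ cos(φ), so

    ∭_E (6z) dV = ∫_{0}^{2π} ∫_{0}^{π} ∫_{0}^{5} (6ρ cos(φ)) · ρ^2 sin(φ) dρ dφ dθ.

Inner (ρ): 1875sin(2φ)/4.
Middle (φ): 0.
Outer (θ): 0.

Therefore the triple integral equals 0.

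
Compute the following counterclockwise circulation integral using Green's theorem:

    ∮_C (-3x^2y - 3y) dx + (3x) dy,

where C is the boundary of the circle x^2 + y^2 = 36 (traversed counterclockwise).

Green's theorem converts the closed line integral into a double integral over the enclosed region D:

    ∮_C P dx + Q dy = ∬_D (∂Q/∂x - ∂P/∂y) dA.

Here P = -3x^2y - 3y, Q = 3x, so

    ∂Q/∂x = 3,    ∂P/∂y = -3x^2 - 3,
    ∂Q/∂x - ∂P/∂y = 3x^2 + 6.

D is the region x^2 + y^2 ≤ 36. Evaluating the double integral:

In polar coordinates (x = r cos θ, y = r sin θ, dA = r dr dθ) the integrand becomes 3r^2cos(θ)^2 + 6, so

    ∬_D (3x^2 + 6) dA = ∫_0^{2π} ∫_0^{6} (3r^2cos(θ)^2 + 6) · r dr dθ.

Inner (r from 0 to 6): 972cos(θ)^2 + 108.
Outer (θ from 0 to 2π): 1188π.

Therefore ∮_C P dx + Q dy = 1188π.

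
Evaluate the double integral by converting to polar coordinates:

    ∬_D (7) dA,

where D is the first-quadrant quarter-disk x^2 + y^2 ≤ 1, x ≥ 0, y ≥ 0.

The region D is 0 ≤ r ≤ 1, 0 ≤ θ ≤ π/2 in polar coordinates, where x = r cos(θ), y = r sin(θ), and dA = r dr dθ.

Under the substitution, the integrand becomes 7, so

    ∬_D (7) dA = ∫_{0}^{π/2} ∫_{0}^{1} (7) · r dr dθ.

Inner integral (in r): ∫_{0}^{1} (7) · r dr = 7/2.

Outer integral (in θ): ∫_{0}^{π/2} (7/2) dθ = 7π/4.

Therefore ∬_D (7) dA = 7π/4.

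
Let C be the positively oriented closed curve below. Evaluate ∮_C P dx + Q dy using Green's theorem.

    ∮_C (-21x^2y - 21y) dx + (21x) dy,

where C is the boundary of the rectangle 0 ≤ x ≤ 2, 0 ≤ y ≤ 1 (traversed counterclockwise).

Green's theorem converts the closed line integral into a double integral over the enclosed region D:

    ∮_C P dx + Q dy = ∬_D (∂Q/∂x - ∂P/∂y) dA.

Here P = -21x^2y - 21y, Q = 21x, so

    ∂Q/∂x = 21,    ∂P/∂y = -21x^2 - 21,
    ∂Q/∂x - ∂P/∂y = 21x^2 + 42.

D is the region 0 ≤ x ≤ 2, 0 ≤ y ≤ 1. Evaluating the double integral:

    ∬_D (21x^2 + 42) dA = ∫_0^{2} ∫_0^{1} (21x^2 + 42) dy dx.

Inner (y from 0 to 1): 21x^2 + 42.
Outer (x from 0 to 2): 140.

Therefore ∮_C P dx + Q dy = 140.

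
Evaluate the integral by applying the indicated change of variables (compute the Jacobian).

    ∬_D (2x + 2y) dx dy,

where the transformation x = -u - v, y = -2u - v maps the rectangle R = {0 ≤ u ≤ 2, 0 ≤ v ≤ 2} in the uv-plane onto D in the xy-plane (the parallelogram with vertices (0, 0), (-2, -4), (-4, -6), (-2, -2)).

Compute the Jacobian determinant of (x, y) with respect to (u, v):

    ∂(x,y)/∂(u,v) = | -1  -1 | = (-1)(-1) - (-1)(-2) = -1.
                   | -2  -1 |

Its absolute value is |J| = 1 (the area scaling factor).

Substituting x = -u - v, y = -2u - v into the integrand,

    2x + 2y → -6u - 4v,

so the integral becomes

    ∬_R (-6u - 4v) · |J| du dv = ∫_0^2 ∫_0^2 (-6u - 4v) dv du.

Inner (v): -12u - 8.
Outer (u): -40.

Therefore ∬_D (2x + 2y) dx dy = -40.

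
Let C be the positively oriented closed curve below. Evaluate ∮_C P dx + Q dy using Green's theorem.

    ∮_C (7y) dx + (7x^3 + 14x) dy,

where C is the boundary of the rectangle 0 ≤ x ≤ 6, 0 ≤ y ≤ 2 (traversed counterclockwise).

Green's theorem converts the closed line integral into a double integral over the enclosed region D:

    ∮_C P dx + Q dy = ∬_D (∂Q/∂x - ∂P/∂y) dA.

Here P = 7y, Q = 7x^3 + 14x, so

    ∂Q/∂x = 21x^2 + 14,    ∂P/∂y = 7,
    ∂Q/∂x - ∂P/∂y = 21x^2 + 7.

D is the region 0 ≤ x ≤ 6, 0 ≤ y ≤ 2. Evaluating the double integral:

    ∬_D (21x^2 + 7) dA = ∫_0^{6} ∫_0^{2} (21x^2 + 7) dy dx.

Inner (y from 0 to 2): 42x^2 + 14.
Outer (x from 0 to 6): 3108.

Therefore ∮_C P dx + Q dy = 3108.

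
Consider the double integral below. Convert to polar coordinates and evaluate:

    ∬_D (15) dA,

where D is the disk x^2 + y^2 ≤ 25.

The region D is 0 ≤ r ≤ 5, 0 ≤ θ ≤ 2π in polar coordinates, where x = r cos(θ), y = r sin(θ), and dA = r dr dθ.

Under the substitution, the integrand becomes 15, so

    ∬_D (15) dA = ∫_{0}^{2π} ∫_{0}^{5} (15) · r dr dθ.

Inner integral (in r): ∫_{0}^{5} (15) · r dr = 375/2.

Outer integral (in θ): ∫_{0}^{2π} (375/2) dθ = 375π.

Therefore ∬_D (15) dA = 375π.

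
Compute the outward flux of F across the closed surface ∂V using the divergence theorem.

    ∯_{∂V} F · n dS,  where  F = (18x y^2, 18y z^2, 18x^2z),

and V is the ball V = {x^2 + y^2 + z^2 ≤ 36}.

By the divergence theorem,

    ∯_{∂V} F · n dS = ∭_V (∇ · F) dV.

Compute the divergence:
    ∇ · F = ∂F_x/∂x + ∂F_y/∂y + ∂F_z/∂z = 18y^2 + 18z^2 + 18x^2 = 18x^2 + 18y^2 + 18z^2.

In spherical coordinates, x = ρ sin(φ) cos(θ), y = ρ sin(φ) sin(θ), z = ρ cos(φ), dV = ρ^2 sin(φ) dρ dφ dθ, with 0 ≤ ρ ≤ 6, 0 ≤ φ ≤ π, 0 ≤ θ ≤ 2π.

The integrand, after substitution and multiplying by the volume element, becomes (18ρ^2) · ρ^2 sin(φ), so

    ∭_V (∇·F) dV = ∫_0^{2π} ∫_0^{π} ∫_0^{6} (18ρ^2) · ρ^2 sin(φ) dρ dφ dθ.

Inner (ρ from 0 to 6): 139968sin(φ)/5.
Middle (φ from 0 to π): 279936/5.
Outer (θ from 0 to 2π): 559872π/5.

Therefore ∯_{∂V} F · n dS = 559872π/5.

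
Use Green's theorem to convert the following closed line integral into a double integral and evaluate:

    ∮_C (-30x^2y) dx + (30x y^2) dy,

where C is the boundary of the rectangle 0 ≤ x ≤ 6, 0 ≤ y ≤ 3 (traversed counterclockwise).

Green's theorem converts the closed line integral into a double integral over the enclosed region D:

    ∮_C P dx + Q dy = ∬_D (∂Q/∂x - ∂P/∂y) dA.

Here P = -30x^2y, Q = 30x y^2, so

    ∂Q/∂x = 30y^2,    ∂P/∂y = -30x^2,
    ∂Q/∂x - ∂P/∂y = 30x^2 + 30y^2.

D is the region 0 ≤ x ≤ 6, 0 ≤ y ≤ 3. Evaluating the double integral:

    ∬_D (30x^2 + 30y^2) dA = ∫_0^{6} ∫_0^{3} (30x^2 + 30y^2) dy dx.

Inner (y from 0 to 3): 90x^2 + 270.
Outer (x from 0 to 6): 8100.

Therefore ∮_C P dx + Q dy = 8100.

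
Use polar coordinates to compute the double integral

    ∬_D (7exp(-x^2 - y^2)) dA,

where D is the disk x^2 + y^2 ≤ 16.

The region D is 0 ≤ r ≤ 4, 0 ≤ θ ≤ 2π in polar coordinates, where x = r cos(θ), y = r sin(θ), and dA = r dr dθ.

Under the substitution, the integrand becomes 7exp(-r^2), so

    ∬_D (7exp(-x^2 - y^2)) dA = ∫_{0}^{2π} ∫_{0}^{4} (7exp(-r^2)) · r dr dθ.

Inner integral (in r): ∫_{0}^{4} (7exp(-r^2)) · r dr = 7/2 - 7exp(-16)/2.

Outer integral (in θ): ∫_{0}^{2π} (7/2 - 7exp(-16)/2) dθ = -7π exp(-16) + 7π.

Therefore ∬_D (7exp(-x^2 - y^2)) dA = -7π exp(-16) + 7π.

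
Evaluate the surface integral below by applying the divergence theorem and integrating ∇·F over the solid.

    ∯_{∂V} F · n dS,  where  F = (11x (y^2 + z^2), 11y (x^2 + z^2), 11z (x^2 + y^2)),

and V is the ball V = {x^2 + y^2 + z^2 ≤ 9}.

By the divergence theorem,

    ∯_{∂V} F · n dS = ∭_V (∇ · F) dV.

Compute the divergence:
    ∇ · F = ∂F_x/∂x + ∂F_y/∂y + ∂F_z/∂z = 11y^2 + 11z^2 + 11x^2 + 11z^2 + 11x^2 + 11y^2 = 22x^2 + 22y^2 + 22z^2.

In spherical coordinates, x = ρ sin(φ) cos(θ), y = ρ sin(φ) sin(θ), z = ρ cos(φ), dV = ρ^2 sin(φ) dρ dφ dθ, with 0 ≤ ρ ≤ 3, 0 ≤ φ ≤ π, 0 ≤ θ ≤ 2π.

The integrand, after substitution and multiplying by the volume element, becomes (22ρ^2) · ρ^2 sin(φ), so

    ∭_V (∇·F) dV = ∫_0^{2π} ∫_0^{π} ∫_0^{3} (22ρ^2) · ρ^2 sin(φ) dρ dφ dθ.

Inner (ρ from 0 to 3): 5346sin(φ)/5.
Middle (φ from 0 to π): 10692/5.
Outer (θ from 0 to 2π): 21384π/5.

Therefore ∯_{∂V} F · n dS = 21384π/5.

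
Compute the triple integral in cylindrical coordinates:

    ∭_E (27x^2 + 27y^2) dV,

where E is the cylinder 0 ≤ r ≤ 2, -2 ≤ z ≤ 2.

In cylindrical coordinates, x = r cos(θ), y = r sin(θ), z = z, and dV = r dr dθ dz.

The integrand becomes 27r^2, so

    ∭_E (27x^2 + 27y^2) dV = ∫_{0}^{2π} ∫_{0}^{2} ∫_{-2}^{2} (27r^2) · r dz dr dθ.

Inner (z): 108r^3.
Middle (r from 0 to 2): 432.
Outer (θ): 864π.

Therefore the triple integral equals 864π.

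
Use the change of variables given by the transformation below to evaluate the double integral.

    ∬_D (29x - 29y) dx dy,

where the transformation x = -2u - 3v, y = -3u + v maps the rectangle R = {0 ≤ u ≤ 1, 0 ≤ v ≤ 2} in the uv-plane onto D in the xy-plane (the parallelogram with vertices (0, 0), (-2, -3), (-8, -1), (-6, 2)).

Compute the Jacobian determinant of (x, y) with respect to (u, v):

    ∂(x,y)/∂(u,v) = | -2  -3 | = (-2)(1) - (-3)(-3) = -11.
                   | -3  1 |

Its absolute value is |J| = 11 (the area scaling factor).

Substituting x = -2u - 3v, y = -3u + v into the integrand,

    29x - 29y → 29u - 116v,

so the integral becomes

    ∬_R (29u - 116v) · |J| du dv = ∫_0^1 ∫_0^2 (319u - 1276v) dv du.

Inner (v): 638u - 2552.
Outer (u): -2233.

Therefore ∬_D (29x - 29y) dx dy = -2233.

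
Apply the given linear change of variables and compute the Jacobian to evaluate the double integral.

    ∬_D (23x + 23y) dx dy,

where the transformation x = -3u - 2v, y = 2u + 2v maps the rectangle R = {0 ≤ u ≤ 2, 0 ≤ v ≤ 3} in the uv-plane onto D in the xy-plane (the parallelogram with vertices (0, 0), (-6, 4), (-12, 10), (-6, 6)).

Compute the Jacobian determinant of (x, y) with respect to (u, v):

    ∂(x,y)/∂(u,v) = | -3  -2 | = (-3)(2) - (-2)(2) = -2.
                   | 2  2 |

Its absolute value is |J| = 2 (the area scaling factor).

Substituting x = -3u - 2v, y = 2u + 2v into the integrand,

    23x + 23y → -23u,

so the integral becomes

    ∬_R (-23u) · |J| du dv = ∫_0^2 ∫_0^3 (-46u) dv du.

Inner (v): -138u.
Outer (u): -276.

Therefore ∬_D (23x + 23y) dx dy = -276.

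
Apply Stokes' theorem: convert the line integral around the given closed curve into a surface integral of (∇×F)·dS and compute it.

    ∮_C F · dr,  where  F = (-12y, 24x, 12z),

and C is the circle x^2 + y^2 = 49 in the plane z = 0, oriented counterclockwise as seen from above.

Let S be the flat disk x^2 + y^2 ≤ 49 in the plane z = 0, with upward unit normal n̂ = ẑ. By Stokes' theorem,

    ∮_C F · dr = ∬_S (∇ × F) · n̂ dS = ∬_D (curl F)_z dA,

where D is the disk x^2 + y^2 ≤ 49.

Compute the curl of F = (-12y, 24x, 12z):
    (∇ × F)_x = ∂F_z/∂y - ∂F_y/∂z = 0,
    (∇ × F)_y = ∂F_x/∂z - ∂F_z/∂x = 0,
    (∇ × F)_z = ∂F_y/∂x - ∂F_x/∂y = 36.

On z = 0, (curl F)_z = 36.

Convert to polar (x = r cos θ, y = r sin θ, dA = r dr dθ); the integrand becomes 36, so

    ∬_D (curl F)_z dA = ∫_0^{2π} ∫_0^{7} (36) · r dr dθ.

Inner (r from 0 to 7): 882.
Outer (θ from 0 to 2π): 1764π.

Therefore ∮_C F · dr = 1764π.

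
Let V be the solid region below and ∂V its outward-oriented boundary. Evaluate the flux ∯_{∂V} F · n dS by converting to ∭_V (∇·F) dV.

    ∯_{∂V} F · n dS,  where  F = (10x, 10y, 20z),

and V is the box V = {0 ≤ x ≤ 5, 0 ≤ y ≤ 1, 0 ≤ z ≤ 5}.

By the divergence theorem,

    ∯_{∂V} F · n dS = ∭_V (∇ · F) dV.

Compute the divergence:
    ∇ · F = ∂F_x/∂x + ∂F_y/∂y + ∂F_z/∂z = 10 + 10 + 20 = 40.

V is a rectangular box, so dV = dx dy dz with 0 ≤ x ≤ 5, 0 ≤ y ≤ 1, 0 ≤ z ≤ 5.

Integrate (40) over V as an iterated integral:

    ∭_V (∇·F) dV = ∫_0^{5} ∫_0^{1} ∫_0^{5} (40) dz dy dx.

Inner (z from 0 to 5): 200.
Middle (y from 0 to 1): 200.
Outer (x from 0 to 5): 1000.

Therefore ∯_{∂V} F · n dS = 1000.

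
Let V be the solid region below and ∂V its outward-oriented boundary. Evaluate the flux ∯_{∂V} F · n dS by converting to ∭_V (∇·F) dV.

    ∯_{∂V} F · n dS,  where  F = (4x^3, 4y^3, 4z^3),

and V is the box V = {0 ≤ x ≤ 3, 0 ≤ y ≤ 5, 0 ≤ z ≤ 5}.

By the divergence theorem,

    ∯_{∂V} F · n dS = ∭_V (∇ · F) dV.

Compute the divergence:
    ∇ · F = ∂F_x/∂x + ∂F_y/∂y + ∂F_z/∂z = 12x^2 + 12y^2 + 12z^2.

V is a rectangular box, so dV = dx dy dz with 0 ≤ x ≤ 3, 0 ≤ y ≤ 5, 0 ≤ z ≤ 5.

Integrate (12x^2 + 12y^2 + 12z^2) over V as an iterated integral:

    ∭_V (∇·F) dV = ∫_0^{3} ∫_0^{5} ∫_0^{5} (12x^2 + 12y^2 + 12z^2) dz dy dx.

Inner (z from 0 to 5): 60x^2 + 60y^2 + 500.
Middle (y from 0 to 5): 300x^2 + 5000.
Outer (x from 0 to 3): 17700.

Therefore ∯_{∂V} F · n dS = 17700.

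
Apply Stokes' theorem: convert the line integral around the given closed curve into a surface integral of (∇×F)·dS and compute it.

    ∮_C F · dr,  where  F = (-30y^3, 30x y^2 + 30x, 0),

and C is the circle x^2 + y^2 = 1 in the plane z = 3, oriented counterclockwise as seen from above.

Let S be the flat disk x^2 + y^2 ≤ 1 in the plane z = 3, with upward unit normal n̂ = ẑ. By Stokes' theorem,

    ∮_C F · dr = ∬_S (∇ × F) · n̂ dS = ∬_D (curl F)_z dA,

where D is the disk x^2 + y^2 ≤ 1.

Compute the curl of F = (-30y^3, 30x y^2 + 30x, 0):
    (∇ × F)_x = ∂F_z/∂y - ∂F_y/∂z = 0,
    (∇ × F)_y = ∂F_x/∂z - ∂F_z/∂x = 0,
    (∇ × F)_z = ∂F_y/∂x - ∂F_x/∂y = 120y^2 + 30.

On z = 3, (curl F)_z = 120y^2 + 30.

Convert to polar (x = r cos θ, y = r sin θ, dA = r dr dθ); the integrand becomes 120r^2sin(θ)^2 + 30, so

    ∬_D (curl F)_z dA = ∫_0^{2π} ∫_0^{1} (120r^2sin(θ)^2 + 30) · r dr dθ.

Inner (r from 0 to 1): 30 - 15cos(2θ).
Outer (θ from 0 to 2π): 60π.

Therefore ∮_C F · dr = 60π.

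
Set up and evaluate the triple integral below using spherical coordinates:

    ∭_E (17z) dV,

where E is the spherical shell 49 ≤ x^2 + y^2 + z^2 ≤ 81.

In spherical coordinates, x = ρ sin(φ) cos(θ), y = ρ sin(φ) sin(θ), z = ρ cos(φ), and dV = ρ^2 sin(φ) dρ dφ dθ.

The integrand becomes 17ρ cos(φ), so

    ∭_E (17z) dV = ∫_{0}^{2π} ∫_{0}^{π} ∫_{7}^{9} (17ρ cos(φ)) · ρ^2 sin(φ) dρ dφ dθ.

Inner (ρ): 8840sin(2φ).
Middle (φ): 0.
Outer (θ): 0.

Therefore the triple integral equals 0.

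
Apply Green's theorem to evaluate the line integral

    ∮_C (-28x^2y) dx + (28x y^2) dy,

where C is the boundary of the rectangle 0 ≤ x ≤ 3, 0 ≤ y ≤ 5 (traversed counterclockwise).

Green's theorem converts the closed line integral into a double integral over the enclosed region D:

    ∮_C P dx + Q dy = ∬_D (∂Q/∂x - ∂P/∂y) dA.

Here P = -28x^2y, Q = 28x y^2, so

    ∂Q/∂x = 28y^2,    ∂P/∂y = -28x^2,
    ∂Q/∂x - ∂P/∂y = 28x^2 + 28y^2.

D is the region 0 ≤ x ≤ 3, 0 ≤ y ≤ 5. Evaluating the double integral:

    ∬_D (28x^2 + 28y^2) dA = ∫_0^{3} ∫_0^{5} (28x^2 + 28y^2) dy dx.

Inner (y from 0 to 5): 140x^2 + 3500/3.
Outer (x from 0 to 3): 4760.

Therefore ∮_C P dx + Q dy = 4760.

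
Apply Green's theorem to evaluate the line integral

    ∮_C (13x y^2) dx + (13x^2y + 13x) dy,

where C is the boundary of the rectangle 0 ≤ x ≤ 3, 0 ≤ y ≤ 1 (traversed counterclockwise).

Green's theorem converts the closed line integral into a double integral over the enclosed region D:

    ∮_C P dx + Q dy = ∬_D (∂Q/∂x - ∂P/∂y) dA.

Here P = 13x y^2, Q = 13x^2y + 13x, so

    ∂Q/∂x = 26x y + 13,    ∂P/∂y = 26x y,
    ∂Q/∂x - ∂P/∂y = 13.

D is the region 0 ≤ x ≤ 3, 0 ≤ y ≤ 1. Evaluating the double integral:

    ∬_D (13) dA = ∫_0^{3} ∫_0^{1} (13) dy dx.

Inner (y from 0 to 1): 13.
Outer (x from 0 to 3): 39.

Therefore ∮_C P dx + Q dy = 39.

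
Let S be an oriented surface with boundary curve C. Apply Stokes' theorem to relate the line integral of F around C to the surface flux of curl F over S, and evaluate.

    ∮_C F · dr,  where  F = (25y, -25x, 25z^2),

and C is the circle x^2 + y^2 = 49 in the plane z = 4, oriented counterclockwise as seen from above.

Let S be the flat disk x^2 + y^2 ≤ 49 in the plane z = 4, with upward unit normal n̂ = ẑ. By Stokes' theorem,

    ∮_C F · dr = ∬_S (∇ × F) · n̂ dS = ∬_D (curl F)_z dA,

where D is the disk x^2 + y^2 ≤ 49.

Compute the curl of F = (25y, -25x, 25z^2):
    (∇ × F)_x = ∂F_z/∂y - ∂F_y/∂z = 0,
    (∇ × F)_y = ∂F_x/∂z - ∂F_z/∂x = 0,
    (∇ × F)_z = ∂F_y/∂x - ∂F_x/∂y = -50.

On z = 4, (curl F)_z = -50.

Convert to polar (x = r cos θ, y = r sin θ, dA = r dr dθ); the integrand becomes -50, so

    ∬_D (curl F)_z dA = ∫_0^{2π} ∫_0^{7} (-50) · r dr dθ.

Inner (r from 0 to 7): -1225.
Outer (θ from 0 to 2π): -2450π.

Therefore ∮_C F · dr = -2450π.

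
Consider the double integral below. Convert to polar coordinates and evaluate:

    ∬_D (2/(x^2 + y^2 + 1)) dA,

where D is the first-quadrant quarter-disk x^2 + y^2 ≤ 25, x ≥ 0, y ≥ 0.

The region D is 0 ≤ r ≤ 5, 0 ≤ θ ≤ π/2 in polar coordinates, where x = r cos(θ), y = r sin(θ), and dA = r dr dθ.

Under the substitution, the integrand becomes 2/(r^2 + 1), so

    ∬_D (2/(x^2 + y^2 + 1)) dA = ∫_{0}^{π/2} ∫_{0}^{5} (2/(r^2 + 1)) · r dr dθ.

Inner integral (in r): ∫_{0}^{5} (2/(r^2 + 1)) · r dr = log(26).

Outer integral (in θ): ∫_{0}^{π/2} (log(26)) dθ = π log(26)/2.

Therefore ∬_D (2/(x^2 + y^2 + 1)) dA = π log(26)/2.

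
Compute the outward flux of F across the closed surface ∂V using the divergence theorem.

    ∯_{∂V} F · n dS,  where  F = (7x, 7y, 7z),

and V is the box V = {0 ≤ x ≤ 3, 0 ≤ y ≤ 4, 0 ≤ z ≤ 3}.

By the divergence theorem,

    ∯_{∂V} F · n dS = ∭_V (∇ · F) dV.

Compute the divergence:
    ∇ · F = ∂F_x/∂x + ∂F_y/∂y + ∂F_z/∂z = 7 + 7 + 7 = 21.

V is a rectangular box, so dV = dx dy dz with 0 ≤ x ≤ 3, 0 ≤ y ≤ 4, 0 ≤ z ≤ 3.

Integrate (21) over V as an iterated integral:

    ∭_V (∇·F) dV = ∫_0^{3} ∫_0^{4} ∫_0^{3} (21) dz dy dx.

Inner (z from 0 to 3): 63.
Middle (y from 0 to 4): 252.
Outer (x from 0 to 3): 756.

Therefore ∯_{∂V} F · n dS = 756.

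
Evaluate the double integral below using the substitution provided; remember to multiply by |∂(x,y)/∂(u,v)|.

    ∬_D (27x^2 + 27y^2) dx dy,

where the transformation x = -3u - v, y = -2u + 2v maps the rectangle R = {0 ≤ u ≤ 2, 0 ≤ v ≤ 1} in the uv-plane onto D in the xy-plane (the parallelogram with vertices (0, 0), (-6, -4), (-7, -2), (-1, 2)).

Compute the Jacobian determinant of (x, y) with respect to (u, v):

    ∂(x,y)/∂(u,v) = | -3  -1 | = (-3)(2) - (-1)(-2) = -8.
                   | -2  2 |

Its absolute value is |J| = 8 (the area scaling factor).

Substituting x = -3u - v, y = -2u + 2v into the integrand,

    27x^2 + 27y^2 → 351u^2 - 54u v + 135v^2,

so the integral becomes

    ∬_R (351u^2 - 54u v + 135v^2) · |J| du dv = ∫_0^2 ∫_0^1 (2808u^2 - 432u v + 1080v^2) dv du.

Inner (v): 2808u^2 - 216u + 360.
Outer (u): 7776.

Therefore ∬_D (27x^2 + 27y^2) dx dy = 7776.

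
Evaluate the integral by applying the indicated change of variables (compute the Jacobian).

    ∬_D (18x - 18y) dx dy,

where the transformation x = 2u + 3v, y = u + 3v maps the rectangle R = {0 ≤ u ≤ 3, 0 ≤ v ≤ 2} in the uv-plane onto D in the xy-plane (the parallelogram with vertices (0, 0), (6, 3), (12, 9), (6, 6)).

Compute the Jacobian determinant of (x, y) with respect to (u, v):

    ∂(x,y)/∂(u,v) = | 2  3 | = (2)(3) - (3)(1) = 3.
                   | 1  3 |

Its absolute value is |J| = 3 (the area scaling factor).

Substituting x = 2u + 3v, y = u + 3v into the integrand,

    18x - 18y → 18u,

so the integral becomes

    ∬_R (18u) · |J| du dv = ∫_0^3 ∫_0^2 (54u) dv du.

Inner (v): 108u.
Outer (u): 486.

Therefore ∬_D (18x - 18y) dx dy = 486.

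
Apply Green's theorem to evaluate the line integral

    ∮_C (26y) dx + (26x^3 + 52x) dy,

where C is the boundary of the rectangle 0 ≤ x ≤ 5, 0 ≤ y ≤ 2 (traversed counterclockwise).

Green's theorem converts the closed line integral into a double integral over the enclosed region D:

    ∮_C P dx + Q dy = ∬_D (∂Q/∂x - ∂P/∂y) dA.

Here P = 26y, Q = 26x^3 + 52x, so

    ∂Q/∂x = 78x^2 + 52,    ∂P/∂y = 26,
    ∂Q/∂x - ∂P/∂y = 78x^2 + 26.

D is the region 0 ≤ x ≤ 5, 0 ≤ y ≤ 2. Evaluating the double integral:

    ∬_D (78x^2 + 26) dA = ∫_0^{5} ∫_0^{2} (78x^2 + 26) dy dx.

Inner (y from 0 to 2): 156x^2 + 52.
Outer (x from 0 to 5): 6760.

Therefore ∮_C P dx + Q dy = 6760.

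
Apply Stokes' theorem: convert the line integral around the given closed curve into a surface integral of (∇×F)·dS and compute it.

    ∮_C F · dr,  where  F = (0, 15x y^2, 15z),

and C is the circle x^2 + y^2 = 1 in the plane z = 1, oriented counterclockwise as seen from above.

Let S be the flat disk x^2 + y^2 ≤ 1 in the plane z = 1, with upward unit normal n̂ = ẑ. By Stokes' theorem,

    ∮_C F · dr = ∬_S (∇ × F) · n̂ dS = ∬_D (curl F)_z dA,

where D is the disk x^2 + y^2 ≤ 1.

Compute the curl of F = (0, 15x y^2, 15z):
    (∇ × F)_x = ∂F_z/∂y - ∂F_y/∂z = 0,
    (∇ × F)_y = ∂F_x/∂z - ∂F_z/∂x = 0,
    (∇ × F)_z = ∂F_y/∂x - ∂F_x/∂y = 15y^2.

On z = 1, (curl F)_z = 15y^2.

Convert to polar (x = r cos θ, y = r sin θ, dA = r dr dθ); the integrand becomes 15r^2sin(θ)^2, so

    ∬_D (curl F)_z dA = ∫_0^{2π} ∫_0^{1} (15r^2sin(θ)^2) · r dr dθ.

Inner (r from 0 to 1): 15sin(θ)^2/4.
Outer (θ from 0 to 2π): 15π/4.

Therefore ∮_C F · dr = 15π/4.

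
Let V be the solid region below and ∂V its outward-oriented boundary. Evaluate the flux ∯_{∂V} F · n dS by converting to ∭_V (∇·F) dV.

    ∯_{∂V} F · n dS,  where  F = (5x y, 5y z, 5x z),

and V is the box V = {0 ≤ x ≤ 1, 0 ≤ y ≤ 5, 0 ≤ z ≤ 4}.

By the divergence theorem,

    ∯_{∂V} F · n dS = ∭_V (∇ · F) dV.

Compute the divergence:
    ∇ · F = ∂F_x/∂x + ∂F_y/∂y + ∂F_z/∂z = 5y + 5z + 5x = 5x + 5y + 5z.

V is a rectangular box, so dV = dx dy dz with 0 ≤ x ≤ 1, 0 ≤ y ≤ 5, 0 ≤ z ≤ 4.

Integrate (5x + 5y + 5z) over V as an iterated integral:

    ∭_V (∇·F) dV = ∫_0^{1} ∫_0^{5} ∫_0^{4} (5x + 5y + 5z) dz dy dx.

Inner (z from 0 to 4): 20x + 20y + 40.
Middle (y from 0 to 5): 100x + 450.
Outer (x from 0 to 1): 500.

Therefore ∯_{∂V} F · n dS = 500.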